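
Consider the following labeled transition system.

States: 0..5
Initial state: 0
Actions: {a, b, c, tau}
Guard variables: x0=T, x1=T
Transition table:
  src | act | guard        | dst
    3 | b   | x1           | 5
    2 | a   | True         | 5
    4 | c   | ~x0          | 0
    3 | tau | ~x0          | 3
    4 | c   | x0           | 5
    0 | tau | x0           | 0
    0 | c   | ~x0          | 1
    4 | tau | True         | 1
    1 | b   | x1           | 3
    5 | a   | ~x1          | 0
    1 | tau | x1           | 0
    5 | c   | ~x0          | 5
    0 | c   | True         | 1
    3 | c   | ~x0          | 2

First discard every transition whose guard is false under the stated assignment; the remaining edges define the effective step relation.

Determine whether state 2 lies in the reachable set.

Guard filter leaves 8 enabled edge(s).
depth 0: {0}
depth 1: {1}  now seen {0,1}
depth 2: {3}  now seen {0,1,3}
depth 3: {5}  now seen {0,1,3,5}
R = {0,1,3,5}

Answer: UNREACHABLE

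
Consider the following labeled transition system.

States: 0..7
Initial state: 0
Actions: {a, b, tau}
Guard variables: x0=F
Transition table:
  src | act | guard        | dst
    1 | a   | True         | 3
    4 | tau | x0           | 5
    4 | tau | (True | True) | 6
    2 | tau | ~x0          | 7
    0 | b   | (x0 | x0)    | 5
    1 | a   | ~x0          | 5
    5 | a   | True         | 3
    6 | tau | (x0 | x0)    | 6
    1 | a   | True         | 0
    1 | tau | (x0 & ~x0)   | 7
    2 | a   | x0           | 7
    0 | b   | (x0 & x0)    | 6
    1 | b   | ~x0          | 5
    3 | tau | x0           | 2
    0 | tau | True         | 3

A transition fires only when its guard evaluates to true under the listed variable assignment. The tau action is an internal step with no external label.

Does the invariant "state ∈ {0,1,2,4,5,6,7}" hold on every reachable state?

Answer: INVARIANT VIOLATED at state 3

Analysis:
Safe = {0,1,2,4,5,6,7}
R = {0,3}
  0: safe
  3: outside
reach 3 via tau — violates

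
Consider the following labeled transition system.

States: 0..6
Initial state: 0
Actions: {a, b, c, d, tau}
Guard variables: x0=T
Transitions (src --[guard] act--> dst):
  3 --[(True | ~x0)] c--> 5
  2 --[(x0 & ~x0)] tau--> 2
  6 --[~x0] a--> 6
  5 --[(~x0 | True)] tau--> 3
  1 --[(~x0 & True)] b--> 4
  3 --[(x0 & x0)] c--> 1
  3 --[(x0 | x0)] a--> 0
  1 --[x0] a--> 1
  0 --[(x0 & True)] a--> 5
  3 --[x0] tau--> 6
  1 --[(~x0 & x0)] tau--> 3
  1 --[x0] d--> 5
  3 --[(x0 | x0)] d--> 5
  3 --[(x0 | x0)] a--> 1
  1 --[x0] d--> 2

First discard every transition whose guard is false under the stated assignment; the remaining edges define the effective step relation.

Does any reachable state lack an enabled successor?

R = {0,1,2,3,5,6}
  0: a→5  [deg 1]
  1: a→1  d→2  d→5  [deg 3]
  2: ∅  [STUCK]
  3: a→0  a→1  c→1  c→5  d→5  tau→6  [deg 6]
  5: tau→3  [deg 1]
  6: ∅  [STUCK]
Path to 2: a·tau·c·d

Answer: DEADLOCK at state 2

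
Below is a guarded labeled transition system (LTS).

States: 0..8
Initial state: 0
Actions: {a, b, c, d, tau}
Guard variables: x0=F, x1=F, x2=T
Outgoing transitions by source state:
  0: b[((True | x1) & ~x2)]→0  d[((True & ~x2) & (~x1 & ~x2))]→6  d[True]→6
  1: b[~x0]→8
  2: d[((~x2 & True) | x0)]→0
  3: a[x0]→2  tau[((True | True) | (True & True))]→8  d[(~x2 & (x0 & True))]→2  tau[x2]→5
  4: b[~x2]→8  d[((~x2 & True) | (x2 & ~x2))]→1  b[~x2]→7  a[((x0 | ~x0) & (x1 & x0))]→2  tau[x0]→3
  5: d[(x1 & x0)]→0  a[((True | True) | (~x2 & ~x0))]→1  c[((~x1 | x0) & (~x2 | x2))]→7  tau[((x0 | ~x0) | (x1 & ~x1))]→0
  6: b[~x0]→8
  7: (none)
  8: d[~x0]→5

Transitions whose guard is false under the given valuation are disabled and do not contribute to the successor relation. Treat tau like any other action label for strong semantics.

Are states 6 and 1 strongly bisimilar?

Answer: BISIMILAR

Analysis:
Compute ~ classes (split until stable):
  round 0: {{0,1,2,3,4,5,6,7,8}}
  round 1: {{0,8},{1,6},{2,4,7},{3},{5}}
  round 2: {{0},{1,6},{2,4,7},{3},{5},{8}}
Fixed point at round 3; 6 class(es).
6∈{1,6}, 1∈{1,6}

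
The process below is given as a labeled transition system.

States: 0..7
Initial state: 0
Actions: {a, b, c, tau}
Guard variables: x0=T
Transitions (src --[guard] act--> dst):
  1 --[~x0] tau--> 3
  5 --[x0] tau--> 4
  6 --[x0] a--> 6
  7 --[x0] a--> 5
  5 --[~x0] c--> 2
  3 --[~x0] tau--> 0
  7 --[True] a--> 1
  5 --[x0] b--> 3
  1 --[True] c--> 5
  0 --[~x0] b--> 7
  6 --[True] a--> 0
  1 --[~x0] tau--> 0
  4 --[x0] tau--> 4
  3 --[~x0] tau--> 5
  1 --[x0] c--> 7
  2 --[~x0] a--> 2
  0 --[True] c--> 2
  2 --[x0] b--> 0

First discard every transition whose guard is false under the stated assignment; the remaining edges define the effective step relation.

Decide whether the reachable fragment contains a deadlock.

Reachable = {0,2}
  0: c→2  [1 exit(s)]
  2: b→0  [1 exit(s)]

Answer: DEADLOCK-FREE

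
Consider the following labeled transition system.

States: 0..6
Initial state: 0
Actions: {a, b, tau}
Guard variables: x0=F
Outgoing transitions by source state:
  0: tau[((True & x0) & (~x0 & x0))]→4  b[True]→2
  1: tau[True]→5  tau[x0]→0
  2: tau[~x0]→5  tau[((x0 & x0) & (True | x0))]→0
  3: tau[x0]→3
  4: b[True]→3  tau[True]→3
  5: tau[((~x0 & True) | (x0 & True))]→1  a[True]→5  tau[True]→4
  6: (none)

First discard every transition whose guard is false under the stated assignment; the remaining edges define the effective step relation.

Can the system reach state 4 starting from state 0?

Answer: REACHABLE

Trace:
After dropping false guards: 8 live edges.
Layer 0: {0}
Layer 1: {2}  cumulative {0,2}
Layer 2: {5}  cumulative {0,2,5}
Layer 3: {1,4}  cumulative {0,1,2,4,5}
Layer 4: {3}  cumulative {0,1,2,3,4,5}
R = {0,1,2,3,4,5}
Path to 4: b·tau·tau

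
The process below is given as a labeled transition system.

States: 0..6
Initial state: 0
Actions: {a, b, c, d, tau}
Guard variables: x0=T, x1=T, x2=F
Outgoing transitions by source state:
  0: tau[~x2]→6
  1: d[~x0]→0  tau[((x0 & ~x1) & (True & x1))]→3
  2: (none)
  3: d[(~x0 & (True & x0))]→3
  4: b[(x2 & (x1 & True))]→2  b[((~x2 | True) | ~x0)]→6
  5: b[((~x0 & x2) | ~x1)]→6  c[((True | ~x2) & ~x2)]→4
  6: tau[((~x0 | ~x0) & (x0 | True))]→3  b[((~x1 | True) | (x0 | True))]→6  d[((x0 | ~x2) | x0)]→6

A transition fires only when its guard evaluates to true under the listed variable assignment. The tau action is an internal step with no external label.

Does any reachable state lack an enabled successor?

Answer: DEADLOCK-FREE

Working:
Reach set: {0,6}
  0: tau→6  [1 exit(s)]
  6: b→6  d→6  [2 exit(s)]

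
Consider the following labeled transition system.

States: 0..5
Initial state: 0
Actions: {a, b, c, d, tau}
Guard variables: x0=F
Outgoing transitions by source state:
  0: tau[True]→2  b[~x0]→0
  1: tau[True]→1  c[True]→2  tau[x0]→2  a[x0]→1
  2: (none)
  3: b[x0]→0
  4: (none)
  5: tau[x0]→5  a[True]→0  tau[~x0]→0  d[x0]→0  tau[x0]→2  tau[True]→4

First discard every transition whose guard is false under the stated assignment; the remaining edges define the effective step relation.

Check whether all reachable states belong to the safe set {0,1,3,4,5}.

Answer: INVARIANT VIOLATED at state 2

Trace:
Allowed set {0,1,3,4,5}
Reach set: {0,2}
  0: ok
  2: ✗ unsafe
reach 2 via tau — violates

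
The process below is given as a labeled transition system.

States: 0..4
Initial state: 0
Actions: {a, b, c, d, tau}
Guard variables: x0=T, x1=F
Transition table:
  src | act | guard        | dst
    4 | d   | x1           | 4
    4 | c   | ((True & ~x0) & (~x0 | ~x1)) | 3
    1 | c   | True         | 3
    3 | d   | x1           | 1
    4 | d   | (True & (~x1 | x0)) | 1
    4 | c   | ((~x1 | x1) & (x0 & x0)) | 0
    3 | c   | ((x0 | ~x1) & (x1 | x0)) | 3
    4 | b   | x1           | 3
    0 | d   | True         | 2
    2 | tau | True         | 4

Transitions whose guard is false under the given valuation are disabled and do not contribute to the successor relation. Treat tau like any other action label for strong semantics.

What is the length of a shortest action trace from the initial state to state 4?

Answer: 2

Working:
Breadth-first toward 4:
  L0 = {0}
  L1 = {2}
  L2 = {4}
depth(4)=2, e.g. d·tau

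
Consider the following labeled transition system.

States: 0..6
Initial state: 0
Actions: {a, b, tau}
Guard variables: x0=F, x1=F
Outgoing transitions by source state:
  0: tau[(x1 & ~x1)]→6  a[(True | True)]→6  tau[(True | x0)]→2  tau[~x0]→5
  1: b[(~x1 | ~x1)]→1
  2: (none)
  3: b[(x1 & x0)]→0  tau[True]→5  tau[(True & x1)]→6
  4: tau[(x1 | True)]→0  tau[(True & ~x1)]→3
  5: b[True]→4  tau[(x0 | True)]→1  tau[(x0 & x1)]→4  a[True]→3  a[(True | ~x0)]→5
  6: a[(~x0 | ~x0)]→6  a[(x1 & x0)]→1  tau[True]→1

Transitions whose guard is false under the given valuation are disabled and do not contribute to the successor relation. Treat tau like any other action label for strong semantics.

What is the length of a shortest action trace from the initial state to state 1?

Answer: 2

Working:
Layered search for 1:
  L0 = {0}
  L1 = {2,5,6}
  L2 = {1,3,4}
depth(1)=2, e.g. a·tau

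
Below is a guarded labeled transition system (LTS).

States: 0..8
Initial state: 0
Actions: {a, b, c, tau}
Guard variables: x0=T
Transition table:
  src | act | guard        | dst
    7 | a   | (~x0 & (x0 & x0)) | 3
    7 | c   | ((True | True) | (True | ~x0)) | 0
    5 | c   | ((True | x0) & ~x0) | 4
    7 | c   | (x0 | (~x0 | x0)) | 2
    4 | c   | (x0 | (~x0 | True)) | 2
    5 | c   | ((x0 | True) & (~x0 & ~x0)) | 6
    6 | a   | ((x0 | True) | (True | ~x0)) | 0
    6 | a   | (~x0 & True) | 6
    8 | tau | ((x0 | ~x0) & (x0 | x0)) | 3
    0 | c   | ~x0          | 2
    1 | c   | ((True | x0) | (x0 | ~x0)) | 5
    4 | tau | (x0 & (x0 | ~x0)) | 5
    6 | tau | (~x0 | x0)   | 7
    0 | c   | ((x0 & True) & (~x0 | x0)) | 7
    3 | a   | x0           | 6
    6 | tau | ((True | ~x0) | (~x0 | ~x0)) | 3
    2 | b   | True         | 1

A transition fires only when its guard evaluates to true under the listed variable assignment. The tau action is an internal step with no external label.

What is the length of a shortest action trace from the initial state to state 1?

BFS to 1:
  L0 = {0}
  L1 = {7}
  L2 = {2}
  L3 = {1}
first hit 1 at d=3 via c·c·b

Answer: 3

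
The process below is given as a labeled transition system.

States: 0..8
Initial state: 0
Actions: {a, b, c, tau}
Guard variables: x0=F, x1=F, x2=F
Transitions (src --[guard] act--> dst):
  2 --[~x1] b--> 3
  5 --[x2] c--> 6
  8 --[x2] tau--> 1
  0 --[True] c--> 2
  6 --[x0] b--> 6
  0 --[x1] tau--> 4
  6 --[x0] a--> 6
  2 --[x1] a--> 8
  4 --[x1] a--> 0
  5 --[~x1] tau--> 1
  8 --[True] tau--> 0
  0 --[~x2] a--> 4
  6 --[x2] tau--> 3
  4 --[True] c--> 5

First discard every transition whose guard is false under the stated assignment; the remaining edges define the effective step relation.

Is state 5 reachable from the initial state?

Guard filter leaves 6 enabled edge(s).
L0 = {0}
L1 = {2,4}  total {0,2,4}
L2 = {3,5}  total {0,2,3,4,5}
L3 = {1}  total {0,1,2,3,4,5}
R = {0,1,2,3,4,5}
Path to 5: a·c

Answer: REACHABLE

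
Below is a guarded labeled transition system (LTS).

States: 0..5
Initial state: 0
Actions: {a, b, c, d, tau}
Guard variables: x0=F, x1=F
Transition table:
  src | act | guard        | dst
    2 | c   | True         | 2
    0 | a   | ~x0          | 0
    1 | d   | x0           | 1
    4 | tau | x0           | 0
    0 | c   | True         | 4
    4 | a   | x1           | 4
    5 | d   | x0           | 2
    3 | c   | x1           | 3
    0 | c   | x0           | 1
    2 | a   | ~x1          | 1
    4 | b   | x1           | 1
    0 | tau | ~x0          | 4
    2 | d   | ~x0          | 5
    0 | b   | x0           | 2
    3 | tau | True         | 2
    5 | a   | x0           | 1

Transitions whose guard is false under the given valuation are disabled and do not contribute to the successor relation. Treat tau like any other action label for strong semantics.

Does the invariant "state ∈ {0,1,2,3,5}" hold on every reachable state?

Answer: INVARIANT VIOLATED at state 4

Analysis:
Inv-set: {0,1,2,3,5}
Reachable = {0,4}
  0: ✓
  4: ✗ unsafe
reach 4 via c — violates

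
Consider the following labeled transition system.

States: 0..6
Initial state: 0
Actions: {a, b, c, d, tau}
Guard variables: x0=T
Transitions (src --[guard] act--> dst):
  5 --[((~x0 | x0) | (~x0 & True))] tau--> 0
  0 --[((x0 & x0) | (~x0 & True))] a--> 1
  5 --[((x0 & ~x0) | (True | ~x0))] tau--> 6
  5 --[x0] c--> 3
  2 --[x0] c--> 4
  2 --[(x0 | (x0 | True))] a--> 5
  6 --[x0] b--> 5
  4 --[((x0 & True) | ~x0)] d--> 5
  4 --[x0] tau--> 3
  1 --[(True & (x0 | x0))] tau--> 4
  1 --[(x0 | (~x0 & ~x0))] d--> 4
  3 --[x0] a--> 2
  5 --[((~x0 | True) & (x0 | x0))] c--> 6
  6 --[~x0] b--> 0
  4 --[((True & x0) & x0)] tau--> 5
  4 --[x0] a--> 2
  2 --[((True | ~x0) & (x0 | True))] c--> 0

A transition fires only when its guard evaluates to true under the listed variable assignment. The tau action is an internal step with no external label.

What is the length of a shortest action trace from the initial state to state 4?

BFS to 4:
  depth 0: {0}
  depth 1: {1}
  depth 2: {4}
depth(4)=2, e.g. a·d

Answer: 2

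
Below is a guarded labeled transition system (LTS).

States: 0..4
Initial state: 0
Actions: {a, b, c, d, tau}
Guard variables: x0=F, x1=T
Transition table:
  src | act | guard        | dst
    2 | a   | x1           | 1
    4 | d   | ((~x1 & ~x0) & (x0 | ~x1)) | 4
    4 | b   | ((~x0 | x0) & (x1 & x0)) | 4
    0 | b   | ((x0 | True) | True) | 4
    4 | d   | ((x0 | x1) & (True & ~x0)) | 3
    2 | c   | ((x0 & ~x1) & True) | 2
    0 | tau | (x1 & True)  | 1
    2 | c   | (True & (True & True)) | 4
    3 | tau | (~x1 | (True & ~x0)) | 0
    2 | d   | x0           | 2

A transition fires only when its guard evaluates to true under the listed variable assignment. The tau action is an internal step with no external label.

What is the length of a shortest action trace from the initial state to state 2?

Layered search for 2:
  L0 = {0}
  L1 = {1,4}
  L2 = {3}
2 never appears.

Answer: UNREACHABLE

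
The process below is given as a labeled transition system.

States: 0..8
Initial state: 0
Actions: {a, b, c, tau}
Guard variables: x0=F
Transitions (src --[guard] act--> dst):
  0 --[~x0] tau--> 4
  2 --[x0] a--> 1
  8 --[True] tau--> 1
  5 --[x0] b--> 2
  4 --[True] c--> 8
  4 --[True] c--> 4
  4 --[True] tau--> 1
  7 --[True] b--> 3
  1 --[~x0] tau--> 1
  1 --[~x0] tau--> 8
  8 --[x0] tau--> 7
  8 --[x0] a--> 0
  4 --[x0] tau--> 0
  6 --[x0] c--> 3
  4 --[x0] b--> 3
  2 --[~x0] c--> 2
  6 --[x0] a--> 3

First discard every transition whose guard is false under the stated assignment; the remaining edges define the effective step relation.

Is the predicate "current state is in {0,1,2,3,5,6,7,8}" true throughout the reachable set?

Answer: INVARIANT VIOLATED at state 4

Analysis:
Safe = {0,1,2,3,5,6,7,8}
Reachable = {0,1,4,8}
  0: ✓
  1: ✓
  4: ✗ unsafe
  8: ✓
witness against invariant: tau → 4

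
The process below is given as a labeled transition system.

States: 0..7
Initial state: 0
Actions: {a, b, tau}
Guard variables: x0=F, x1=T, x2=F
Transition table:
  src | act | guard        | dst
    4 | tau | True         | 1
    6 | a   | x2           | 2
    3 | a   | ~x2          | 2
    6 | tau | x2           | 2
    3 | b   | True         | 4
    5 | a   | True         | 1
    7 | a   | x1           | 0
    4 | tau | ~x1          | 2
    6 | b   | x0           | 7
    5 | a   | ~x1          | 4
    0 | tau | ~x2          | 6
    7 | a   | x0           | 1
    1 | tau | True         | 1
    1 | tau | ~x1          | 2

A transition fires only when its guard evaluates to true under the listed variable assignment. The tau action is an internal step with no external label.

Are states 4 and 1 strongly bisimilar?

Answer: BISIMILAR

Trace:
Compute ~ classes (split until stable):
  P[0] = {{0,1,2,3,4,5,6,7}}
  P[1] = {{0,1,4},{2,6},{3},{5,7}}
  P[2] = {{0},{1,4},{2,6},{3},{5,7}}
  P[3] = {{0},{1,4},{2,6},{3},{5},{7}}
Fixed point at round 4; 6 class(es).
[4]={1,4}  [1]={1,4}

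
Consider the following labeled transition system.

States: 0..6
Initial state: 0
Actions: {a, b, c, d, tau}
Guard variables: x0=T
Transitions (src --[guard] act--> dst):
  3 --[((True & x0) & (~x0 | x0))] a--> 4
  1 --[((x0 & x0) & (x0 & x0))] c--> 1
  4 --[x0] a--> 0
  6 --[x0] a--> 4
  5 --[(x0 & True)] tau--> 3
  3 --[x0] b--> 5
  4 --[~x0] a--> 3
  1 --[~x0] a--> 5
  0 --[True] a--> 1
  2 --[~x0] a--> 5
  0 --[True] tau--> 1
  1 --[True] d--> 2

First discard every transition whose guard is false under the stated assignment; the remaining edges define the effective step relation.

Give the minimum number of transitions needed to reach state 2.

BFS to 2:
  Layer 0: {0}
  Layer 1: {1}
  Layer 2: {2}
2 enters at depth 2; path a·d

Answer: 2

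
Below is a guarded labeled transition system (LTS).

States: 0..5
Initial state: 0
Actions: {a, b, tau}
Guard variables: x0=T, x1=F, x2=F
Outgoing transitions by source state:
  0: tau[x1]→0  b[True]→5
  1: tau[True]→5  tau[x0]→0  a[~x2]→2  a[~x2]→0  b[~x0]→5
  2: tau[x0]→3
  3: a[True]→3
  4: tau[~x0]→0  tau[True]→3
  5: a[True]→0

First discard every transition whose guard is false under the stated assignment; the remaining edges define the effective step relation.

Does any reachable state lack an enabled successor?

Reachable = {0,5}
  0: b→5  [1 exit(s)]
  5: a→0  [1 exit(s)]

Answer: DEADLOCK-FREE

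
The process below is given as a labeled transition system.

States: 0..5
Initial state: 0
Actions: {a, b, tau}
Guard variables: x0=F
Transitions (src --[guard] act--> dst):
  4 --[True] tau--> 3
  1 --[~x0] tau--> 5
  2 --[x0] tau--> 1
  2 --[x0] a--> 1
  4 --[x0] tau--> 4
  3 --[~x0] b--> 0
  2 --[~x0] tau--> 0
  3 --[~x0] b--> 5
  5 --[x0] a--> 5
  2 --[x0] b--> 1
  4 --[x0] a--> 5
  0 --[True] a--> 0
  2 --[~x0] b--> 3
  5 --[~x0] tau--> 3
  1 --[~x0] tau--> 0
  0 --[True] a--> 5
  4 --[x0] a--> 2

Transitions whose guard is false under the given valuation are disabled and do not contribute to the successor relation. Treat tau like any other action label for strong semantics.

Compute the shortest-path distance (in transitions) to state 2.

Breadth-first toward 2:
  depth 0: {0}
  depth 1: {5}
  depth 2: {3}
2 never appears.

Answer: UNREACHABLE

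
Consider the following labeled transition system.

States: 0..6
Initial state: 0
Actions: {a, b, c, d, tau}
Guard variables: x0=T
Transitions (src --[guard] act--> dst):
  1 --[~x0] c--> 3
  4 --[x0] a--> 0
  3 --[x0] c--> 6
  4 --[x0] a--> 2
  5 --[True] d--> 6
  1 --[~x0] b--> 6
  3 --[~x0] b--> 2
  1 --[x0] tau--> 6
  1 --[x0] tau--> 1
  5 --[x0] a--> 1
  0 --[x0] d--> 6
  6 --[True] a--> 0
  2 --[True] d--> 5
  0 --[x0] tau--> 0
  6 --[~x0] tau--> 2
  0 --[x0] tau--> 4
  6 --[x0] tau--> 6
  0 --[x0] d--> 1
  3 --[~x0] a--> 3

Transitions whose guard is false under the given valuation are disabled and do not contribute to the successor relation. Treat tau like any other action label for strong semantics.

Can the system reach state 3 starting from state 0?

Answer: UNREACHABLE

Trace:
Guard filter leaves 14 enabled edge(s).
depth 0: {0}
depth 1: {1,4,6}  cumulative {0,1,4,6}
depth 2: {2}  cumulative {0,1,2,4,6}
depth 3: {5}  cumulative {0,1,2,4,5,6}
Reach set: {0,1,2,4,5,6}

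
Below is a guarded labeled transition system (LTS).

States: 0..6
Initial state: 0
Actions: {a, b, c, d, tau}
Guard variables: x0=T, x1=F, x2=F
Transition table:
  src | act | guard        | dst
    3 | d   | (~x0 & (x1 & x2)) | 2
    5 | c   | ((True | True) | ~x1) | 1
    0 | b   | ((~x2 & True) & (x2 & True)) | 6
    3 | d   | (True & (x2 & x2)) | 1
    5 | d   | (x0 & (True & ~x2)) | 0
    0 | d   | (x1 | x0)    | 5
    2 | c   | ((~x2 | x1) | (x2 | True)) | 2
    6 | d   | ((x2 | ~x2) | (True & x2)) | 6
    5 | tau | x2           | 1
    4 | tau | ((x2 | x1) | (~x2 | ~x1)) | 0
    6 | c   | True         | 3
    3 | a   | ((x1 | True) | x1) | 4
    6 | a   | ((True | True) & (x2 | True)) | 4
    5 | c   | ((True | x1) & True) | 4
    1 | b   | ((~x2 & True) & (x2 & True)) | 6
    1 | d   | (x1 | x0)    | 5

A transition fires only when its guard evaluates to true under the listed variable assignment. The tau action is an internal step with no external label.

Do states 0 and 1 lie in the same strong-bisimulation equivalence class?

Answer: BISIMILAR

Trace:
Compute ~ classes (split until stable):
  round 0: {{0,1,2,3,4,5,6}}
  round 1: {{0,1},{2},{3},{4},{5},{6}}
6 equivalence class(es) (converged in 2)
class of 0: {0,1}; class of 1: {0,1}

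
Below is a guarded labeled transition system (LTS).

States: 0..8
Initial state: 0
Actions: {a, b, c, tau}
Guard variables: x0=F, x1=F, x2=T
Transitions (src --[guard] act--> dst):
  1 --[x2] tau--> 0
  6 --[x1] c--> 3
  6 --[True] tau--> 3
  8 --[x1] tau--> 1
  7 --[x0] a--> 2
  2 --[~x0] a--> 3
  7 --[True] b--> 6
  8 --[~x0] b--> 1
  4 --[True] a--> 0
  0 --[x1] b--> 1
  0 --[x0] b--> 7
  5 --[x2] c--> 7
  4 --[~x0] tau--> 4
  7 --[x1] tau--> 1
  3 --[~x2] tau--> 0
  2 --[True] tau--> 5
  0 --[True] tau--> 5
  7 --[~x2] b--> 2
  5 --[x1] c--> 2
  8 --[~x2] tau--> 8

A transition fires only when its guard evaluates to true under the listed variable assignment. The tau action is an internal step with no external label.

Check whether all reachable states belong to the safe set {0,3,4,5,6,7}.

Inv-set: {0,3,4,5,6,7}
Reach set: {0,3,5,6,7}
  0: ok
  3: ok
  5: ok
  6: ok
  7: ok

Answer: INVARIANT HOLDS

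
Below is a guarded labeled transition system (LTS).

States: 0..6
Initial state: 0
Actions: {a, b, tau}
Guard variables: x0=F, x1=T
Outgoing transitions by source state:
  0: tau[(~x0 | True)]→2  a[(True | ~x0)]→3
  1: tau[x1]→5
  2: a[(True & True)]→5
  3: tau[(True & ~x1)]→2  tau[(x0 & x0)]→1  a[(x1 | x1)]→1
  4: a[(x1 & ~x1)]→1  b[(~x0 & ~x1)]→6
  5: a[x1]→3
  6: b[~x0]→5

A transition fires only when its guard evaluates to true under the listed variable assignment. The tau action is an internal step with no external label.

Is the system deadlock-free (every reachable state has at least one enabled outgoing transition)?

Reach set: {0,1,2,3,5}
  0: a→3  tau→2  [deg 2]
  1: tau→5  [deg 1]
  2: a→5  [deg 1]
  3: a→1  [deg 1]
  5: a→3  [deg 1]

Answer: DEADLOCK-FREE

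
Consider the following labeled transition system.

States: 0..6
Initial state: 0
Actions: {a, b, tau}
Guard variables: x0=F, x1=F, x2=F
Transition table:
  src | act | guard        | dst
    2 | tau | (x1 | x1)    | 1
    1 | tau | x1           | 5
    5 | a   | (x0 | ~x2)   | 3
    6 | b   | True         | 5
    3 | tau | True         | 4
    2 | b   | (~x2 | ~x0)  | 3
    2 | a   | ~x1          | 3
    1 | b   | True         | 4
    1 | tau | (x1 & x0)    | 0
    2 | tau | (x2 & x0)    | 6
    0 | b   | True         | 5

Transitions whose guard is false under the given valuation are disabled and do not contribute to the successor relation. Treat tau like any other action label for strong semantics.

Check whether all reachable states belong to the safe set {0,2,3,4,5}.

Answer: INVARIANT HOLDS

Working:
Allowed set {0,2,3,4,5}
Reach set: {0,3,4,5}
  0: ok
  3: ok
  4: ok
  5: ok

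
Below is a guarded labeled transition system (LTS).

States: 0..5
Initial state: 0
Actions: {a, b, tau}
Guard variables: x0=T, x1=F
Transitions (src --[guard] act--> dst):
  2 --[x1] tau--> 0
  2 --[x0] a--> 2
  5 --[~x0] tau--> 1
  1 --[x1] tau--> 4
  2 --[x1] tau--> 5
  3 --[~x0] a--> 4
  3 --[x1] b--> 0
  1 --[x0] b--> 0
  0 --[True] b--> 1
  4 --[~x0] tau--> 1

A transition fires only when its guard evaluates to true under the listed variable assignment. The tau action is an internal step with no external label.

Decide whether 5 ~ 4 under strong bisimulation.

Refine partition for ~:
  π0 = {{0,1,2,3,4,5}}
  π1 = {{0,1},{2},{3,4,5}}
3 equivalence class(es) (converged in 2)
class of 5: {3,4,5}; class of 4: {3,4,5}

Answer: BISIMILAR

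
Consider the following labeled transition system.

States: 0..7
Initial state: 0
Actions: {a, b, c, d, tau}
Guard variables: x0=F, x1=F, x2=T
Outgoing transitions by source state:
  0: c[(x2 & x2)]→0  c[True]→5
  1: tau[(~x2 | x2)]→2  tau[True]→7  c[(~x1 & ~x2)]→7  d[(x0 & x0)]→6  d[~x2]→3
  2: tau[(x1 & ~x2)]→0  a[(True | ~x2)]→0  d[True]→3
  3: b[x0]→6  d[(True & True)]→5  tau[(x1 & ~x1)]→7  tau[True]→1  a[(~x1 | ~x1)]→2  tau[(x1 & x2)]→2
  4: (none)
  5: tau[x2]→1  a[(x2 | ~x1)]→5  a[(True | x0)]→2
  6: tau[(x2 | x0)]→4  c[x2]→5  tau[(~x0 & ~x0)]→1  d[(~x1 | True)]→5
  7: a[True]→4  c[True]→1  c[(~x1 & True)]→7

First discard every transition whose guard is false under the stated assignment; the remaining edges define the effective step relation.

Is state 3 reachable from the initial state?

After dropping false guards: 19 live edges.
L0 = {0}
L1 = {5}  total {0,5}
L2 = {1,2}  total {0,1,2,5}
L3 = {3,7}  total {0,1,2,3,5,7}
L4 = {4}  total {0,1,2,3,4,5,7}
R = {0,1,2,3,4,5,7}
Path to 3: c·a·d

Answer: REACHABLE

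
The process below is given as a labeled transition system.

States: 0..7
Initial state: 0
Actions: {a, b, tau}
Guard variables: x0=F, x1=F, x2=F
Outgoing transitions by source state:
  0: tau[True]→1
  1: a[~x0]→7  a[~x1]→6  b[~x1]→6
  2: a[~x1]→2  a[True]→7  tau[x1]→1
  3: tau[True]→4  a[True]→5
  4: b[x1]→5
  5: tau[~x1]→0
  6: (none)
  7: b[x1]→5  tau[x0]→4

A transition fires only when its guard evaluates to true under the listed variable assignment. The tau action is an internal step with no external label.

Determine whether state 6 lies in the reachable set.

Guard filter leaves 9 enabled edge(s).
L0 = {0}
L1 = {1}  cumulative {0,1}
L2 = {6,7}  cumulative {0,1,6,7}
Reachable = {0,1,6,7}
trace reaching 6: tau·a

Answer: REACHABLE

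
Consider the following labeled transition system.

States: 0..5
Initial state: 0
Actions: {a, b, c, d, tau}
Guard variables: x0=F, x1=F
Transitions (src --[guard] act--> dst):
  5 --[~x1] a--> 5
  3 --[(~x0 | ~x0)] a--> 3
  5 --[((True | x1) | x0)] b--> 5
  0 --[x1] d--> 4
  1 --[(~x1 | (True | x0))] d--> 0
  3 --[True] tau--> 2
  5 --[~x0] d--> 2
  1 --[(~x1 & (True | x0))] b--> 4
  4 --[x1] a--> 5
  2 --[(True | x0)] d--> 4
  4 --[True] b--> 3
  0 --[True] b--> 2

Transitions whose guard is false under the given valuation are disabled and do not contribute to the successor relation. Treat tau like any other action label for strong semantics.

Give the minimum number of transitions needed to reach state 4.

Answer: 2

Trace:
BFS to 4:
  depth 0: {0}
  depth 1: {2}
  depth 2: {4}
first hit 4 at d=2 via b·d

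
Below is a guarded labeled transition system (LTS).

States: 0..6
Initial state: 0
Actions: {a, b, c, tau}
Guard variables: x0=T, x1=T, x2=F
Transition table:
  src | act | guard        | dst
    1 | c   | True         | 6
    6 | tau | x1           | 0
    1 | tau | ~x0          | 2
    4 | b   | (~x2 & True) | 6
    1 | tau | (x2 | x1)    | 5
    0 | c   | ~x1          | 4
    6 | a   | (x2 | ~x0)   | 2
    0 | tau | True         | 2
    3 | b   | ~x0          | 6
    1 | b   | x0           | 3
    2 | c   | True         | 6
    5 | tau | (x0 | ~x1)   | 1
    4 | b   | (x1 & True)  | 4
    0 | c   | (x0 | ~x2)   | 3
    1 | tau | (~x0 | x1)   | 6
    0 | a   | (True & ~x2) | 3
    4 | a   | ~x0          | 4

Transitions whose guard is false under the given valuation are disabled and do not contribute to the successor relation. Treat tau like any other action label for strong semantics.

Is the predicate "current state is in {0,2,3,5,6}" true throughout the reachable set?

Answer: INVARIANT HOLDS

Analysis:
Allowed set {0,2,3,5,6}
R = {0,2,3,6}
  0: ✓
  2: ✓
  3: ✓
  6: ✓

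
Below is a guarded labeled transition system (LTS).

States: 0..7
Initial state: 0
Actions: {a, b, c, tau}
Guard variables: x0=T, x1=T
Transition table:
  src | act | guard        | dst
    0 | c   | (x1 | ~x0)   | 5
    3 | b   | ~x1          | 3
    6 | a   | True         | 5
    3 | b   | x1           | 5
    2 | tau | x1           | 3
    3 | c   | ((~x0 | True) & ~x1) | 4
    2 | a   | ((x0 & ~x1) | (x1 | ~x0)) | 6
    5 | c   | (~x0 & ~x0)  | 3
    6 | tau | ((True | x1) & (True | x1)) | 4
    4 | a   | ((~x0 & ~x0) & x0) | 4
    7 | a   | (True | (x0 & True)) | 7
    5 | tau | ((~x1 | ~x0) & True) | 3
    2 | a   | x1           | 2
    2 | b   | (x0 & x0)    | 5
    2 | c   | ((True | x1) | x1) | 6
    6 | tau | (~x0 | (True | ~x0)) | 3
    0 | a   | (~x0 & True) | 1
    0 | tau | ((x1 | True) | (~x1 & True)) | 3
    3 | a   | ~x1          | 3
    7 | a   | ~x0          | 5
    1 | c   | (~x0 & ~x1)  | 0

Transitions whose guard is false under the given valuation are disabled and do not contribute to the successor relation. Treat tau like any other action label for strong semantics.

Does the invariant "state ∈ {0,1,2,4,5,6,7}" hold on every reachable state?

Safe = {0,1,2,4,5,6,7}
R = {0,3,5}
  0: safe
  3: outside
  5: safe
reach 3 via tau — violates

Answer: INVARIANT VIOLATED at state 3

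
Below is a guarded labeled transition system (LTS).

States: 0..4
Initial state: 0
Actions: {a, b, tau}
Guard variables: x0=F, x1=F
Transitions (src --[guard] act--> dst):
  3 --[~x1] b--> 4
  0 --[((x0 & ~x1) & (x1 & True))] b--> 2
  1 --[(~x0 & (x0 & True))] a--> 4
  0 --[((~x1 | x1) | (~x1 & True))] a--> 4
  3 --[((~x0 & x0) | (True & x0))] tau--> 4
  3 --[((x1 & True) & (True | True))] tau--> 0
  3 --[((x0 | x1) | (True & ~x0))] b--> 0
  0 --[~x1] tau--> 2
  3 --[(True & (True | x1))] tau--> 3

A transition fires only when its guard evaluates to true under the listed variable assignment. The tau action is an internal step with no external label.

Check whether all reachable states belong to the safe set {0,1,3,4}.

Inv-set: {0,1,3,4}
Reachable = {0,2,4}
  0: ok
  2: ✗ unsafe
  4: ok
reach 2 via tau — violates

Answer: INVARIANT VIOLATED at state 2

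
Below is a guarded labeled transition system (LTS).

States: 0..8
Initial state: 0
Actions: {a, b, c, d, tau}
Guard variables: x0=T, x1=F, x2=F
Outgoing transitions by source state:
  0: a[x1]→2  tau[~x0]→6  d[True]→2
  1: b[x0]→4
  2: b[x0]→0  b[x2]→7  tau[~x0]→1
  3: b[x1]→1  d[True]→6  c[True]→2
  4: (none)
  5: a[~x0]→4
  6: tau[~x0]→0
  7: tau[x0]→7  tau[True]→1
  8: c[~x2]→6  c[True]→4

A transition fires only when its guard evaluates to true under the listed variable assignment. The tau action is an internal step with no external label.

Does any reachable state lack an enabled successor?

Answer: DEADLOCK-FREE

Trace:
R = {0,2}
  0: d→2  [1 out]
  2: b→0  [1 out]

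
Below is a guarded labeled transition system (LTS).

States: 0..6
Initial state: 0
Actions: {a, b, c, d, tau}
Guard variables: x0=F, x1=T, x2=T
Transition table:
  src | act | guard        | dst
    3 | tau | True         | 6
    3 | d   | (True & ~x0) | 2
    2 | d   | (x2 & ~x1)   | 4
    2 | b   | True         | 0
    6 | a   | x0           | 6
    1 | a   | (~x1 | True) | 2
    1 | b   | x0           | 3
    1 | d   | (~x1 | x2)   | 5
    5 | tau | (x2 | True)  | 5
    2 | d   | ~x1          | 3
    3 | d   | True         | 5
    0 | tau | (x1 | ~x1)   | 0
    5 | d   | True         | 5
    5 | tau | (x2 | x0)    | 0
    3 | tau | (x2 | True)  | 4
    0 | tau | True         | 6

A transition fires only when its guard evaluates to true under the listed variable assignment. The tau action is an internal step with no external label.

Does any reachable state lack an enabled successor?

R = {0,6}
  0: tau→0  tau→6  [2 exit(s)]
  6: ∅  [deadlock]
Path to 6: tau

Answer: DEADLOCK at state 6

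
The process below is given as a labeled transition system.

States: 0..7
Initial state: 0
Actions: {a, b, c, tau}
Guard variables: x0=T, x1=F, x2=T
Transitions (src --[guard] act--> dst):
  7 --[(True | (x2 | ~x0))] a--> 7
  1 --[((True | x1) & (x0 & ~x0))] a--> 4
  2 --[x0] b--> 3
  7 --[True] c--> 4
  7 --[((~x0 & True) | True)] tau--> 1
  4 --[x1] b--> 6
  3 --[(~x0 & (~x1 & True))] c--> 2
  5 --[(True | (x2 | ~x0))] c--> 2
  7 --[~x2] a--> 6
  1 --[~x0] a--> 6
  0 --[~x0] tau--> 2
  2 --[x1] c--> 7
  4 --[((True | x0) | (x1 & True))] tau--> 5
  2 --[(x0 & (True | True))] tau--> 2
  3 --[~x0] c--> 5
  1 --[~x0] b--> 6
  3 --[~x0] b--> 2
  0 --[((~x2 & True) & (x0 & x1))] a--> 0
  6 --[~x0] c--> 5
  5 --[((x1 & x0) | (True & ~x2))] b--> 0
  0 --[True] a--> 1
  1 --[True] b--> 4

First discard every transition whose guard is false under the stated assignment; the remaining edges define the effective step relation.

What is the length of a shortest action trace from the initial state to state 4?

Answer: 2

Analysis:
Layered search for 4:
  Layer 0: {0}
  Layer 1: {1}
  Layer 2: {4}
first hit 4 at d=2 via a·b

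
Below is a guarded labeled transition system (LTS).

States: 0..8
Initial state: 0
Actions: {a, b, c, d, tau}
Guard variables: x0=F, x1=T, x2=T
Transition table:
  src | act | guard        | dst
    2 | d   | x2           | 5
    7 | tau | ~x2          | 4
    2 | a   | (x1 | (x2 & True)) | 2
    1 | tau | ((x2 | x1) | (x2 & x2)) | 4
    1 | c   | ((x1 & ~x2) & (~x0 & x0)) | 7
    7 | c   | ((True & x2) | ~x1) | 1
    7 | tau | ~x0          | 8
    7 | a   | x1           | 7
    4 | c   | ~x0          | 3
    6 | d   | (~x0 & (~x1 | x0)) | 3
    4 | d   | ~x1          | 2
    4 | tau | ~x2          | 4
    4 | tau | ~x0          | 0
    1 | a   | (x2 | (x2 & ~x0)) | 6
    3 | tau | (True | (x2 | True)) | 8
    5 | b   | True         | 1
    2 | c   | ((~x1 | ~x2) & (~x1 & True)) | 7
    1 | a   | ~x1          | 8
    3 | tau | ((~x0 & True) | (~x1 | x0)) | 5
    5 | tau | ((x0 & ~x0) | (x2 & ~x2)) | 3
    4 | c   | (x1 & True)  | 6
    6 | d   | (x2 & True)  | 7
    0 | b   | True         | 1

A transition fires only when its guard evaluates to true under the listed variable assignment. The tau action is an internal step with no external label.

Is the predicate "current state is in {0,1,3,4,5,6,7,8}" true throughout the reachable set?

Inv-set: {0,1,3,4,5,6,7,8}
Reachable = {0,1,3,4,5,6,7,8}
  0: ok
  1: ok
  3: ok
  4: ok
  5: ok
  6: ok
  7: ok
  8: ok

Answer: INVARIANT HOLDS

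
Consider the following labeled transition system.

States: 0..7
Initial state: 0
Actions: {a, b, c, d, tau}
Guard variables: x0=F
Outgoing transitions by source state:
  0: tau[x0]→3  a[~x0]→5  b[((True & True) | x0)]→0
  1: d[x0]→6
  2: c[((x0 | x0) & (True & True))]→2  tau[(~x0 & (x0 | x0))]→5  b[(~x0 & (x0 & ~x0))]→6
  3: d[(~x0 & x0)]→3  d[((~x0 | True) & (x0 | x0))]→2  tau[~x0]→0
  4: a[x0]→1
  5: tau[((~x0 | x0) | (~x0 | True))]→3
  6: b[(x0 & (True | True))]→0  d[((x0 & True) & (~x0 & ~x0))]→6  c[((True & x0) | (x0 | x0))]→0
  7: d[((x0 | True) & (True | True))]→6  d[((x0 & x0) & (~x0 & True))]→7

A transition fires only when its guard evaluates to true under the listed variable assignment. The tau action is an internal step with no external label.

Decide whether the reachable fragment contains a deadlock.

Reach set: {0,3,5}
  0: a→5  b→0  [2 out]
  3: tau→0  [1 out]
  5: tau→3  [1 out]

Answer: DEADLOCK-FREE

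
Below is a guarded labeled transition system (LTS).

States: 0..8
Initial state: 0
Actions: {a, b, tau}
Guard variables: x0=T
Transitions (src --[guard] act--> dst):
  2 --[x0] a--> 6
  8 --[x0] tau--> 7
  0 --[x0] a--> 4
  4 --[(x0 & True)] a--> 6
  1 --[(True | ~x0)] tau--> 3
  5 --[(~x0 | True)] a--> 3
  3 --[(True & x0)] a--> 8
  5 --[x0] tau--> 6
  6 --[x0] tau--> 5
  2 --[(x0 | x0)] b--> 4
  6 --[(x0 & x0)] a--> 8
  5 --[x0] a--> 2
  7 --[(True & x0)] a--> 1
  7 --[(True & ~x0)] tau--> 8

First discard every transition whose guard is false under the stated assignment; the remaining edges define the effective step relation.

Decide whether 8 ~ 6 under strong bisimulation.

Answer: NOT BISIMILAR

Trace:
Bisimulation quotient by refinement:
  π0 = {{0,1,2,3,4,5,6,7,8}}
  π1 = {{0,3,4,7},{1,8},{2},{5,6}}
  π2 = {{0},{1,8},{2},{3,7},{4},{5},{6}}
stable after 3 split(s): 7 block(s)
class of 8: {1,8}; class of 6: {6}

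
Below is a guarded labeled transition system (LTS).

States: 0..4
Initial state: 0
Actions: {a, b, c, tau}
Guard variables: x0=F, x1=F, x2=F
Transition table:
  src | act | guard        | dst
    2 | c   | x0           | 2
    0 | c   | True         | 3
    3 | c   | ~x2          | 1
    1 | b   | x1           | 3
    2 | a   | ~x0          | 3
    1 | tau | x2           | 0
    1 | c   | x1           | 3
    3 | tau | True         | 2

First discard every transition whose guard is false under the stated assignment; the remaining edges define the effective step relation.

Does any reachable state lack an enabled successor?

Answer: DEADLOCK at state 1

Working:
Reachable = {0,1,2,3}
  0: c→3  [1 out]
  1: ∅  [STUCK]
  2: a→3  [1 out]
  3: c→1  tau→2  [2 out]
trace reaching 1: c·c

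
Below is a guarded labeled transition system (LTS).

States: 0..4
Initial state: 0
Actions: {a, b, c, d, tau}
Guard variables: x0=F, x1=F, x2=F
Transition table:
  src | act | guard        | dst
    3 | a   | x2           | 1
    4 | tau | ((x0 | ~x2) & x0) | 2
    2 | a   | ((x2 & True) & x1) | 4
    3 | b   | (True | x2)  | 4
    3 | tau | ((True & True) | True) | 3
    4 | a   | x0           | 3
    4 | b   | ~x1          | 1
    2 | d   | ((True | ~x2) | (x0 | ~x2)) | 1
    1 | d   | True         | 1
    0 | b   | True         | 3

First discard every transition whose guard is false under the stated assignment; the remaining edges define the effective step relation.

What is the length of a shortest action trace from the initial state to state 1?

Layered search for 1:
  depth 0: {0}
  depth 1: {3}
  depth 2: {4}
  depth 3: {1}
1 enters at depth 3; path b·b·b

Answer: 3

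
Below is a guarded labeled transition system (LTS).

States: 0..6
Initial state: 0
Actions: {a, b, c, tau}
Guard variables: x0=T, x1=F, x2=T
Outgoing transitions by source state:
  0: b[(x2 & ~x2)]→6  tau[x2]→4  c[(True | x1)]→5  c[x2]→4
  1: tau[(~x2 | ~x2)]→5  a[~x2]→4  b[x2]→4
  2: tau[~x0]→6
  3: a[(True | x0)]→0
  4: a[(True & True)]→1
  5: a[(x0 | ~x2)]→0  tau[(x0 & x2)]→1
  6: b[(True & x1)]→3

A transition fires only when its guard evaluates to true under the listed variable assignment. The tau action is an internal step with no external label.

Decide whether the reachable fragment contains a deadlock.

Reachable = {0,1,4,5}
  0: c→4  c→5  tau→4  [3 out]
  1: b→4  [1 out]
  4: a→1  [1 out]
  5: a→0  tau→1  [2 out]

Answer: DEADLOCK-FREE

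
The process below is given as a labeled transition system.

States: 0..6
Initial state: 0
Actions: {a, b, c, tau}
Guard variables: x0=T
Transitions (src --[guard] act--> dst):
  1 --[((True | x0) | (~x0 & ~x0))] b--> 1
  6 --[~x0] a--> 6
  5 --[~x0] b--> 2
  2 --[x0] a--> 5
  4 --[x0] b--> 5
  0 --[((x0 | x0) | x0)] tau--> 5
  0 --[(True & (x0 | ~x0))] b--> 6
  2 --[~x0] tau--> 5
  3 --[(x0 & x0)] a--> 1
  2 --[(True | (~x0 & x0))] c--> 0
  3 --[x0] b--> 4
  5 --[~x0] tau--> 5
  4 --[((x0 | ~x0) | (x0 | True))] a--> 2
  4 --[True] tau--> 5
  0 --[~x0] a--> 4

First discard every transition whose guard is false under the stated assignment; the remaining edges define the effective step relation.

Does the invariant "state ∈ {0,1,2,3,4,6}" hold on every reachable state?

Inv-set: {0,1,2,3,4,6}
Reachable = {0,5,6}
  0: ✓
  5: outside
  6: ✓
reach 5 via tau — violates

Answer: INVARIANT VIOLATED at state 5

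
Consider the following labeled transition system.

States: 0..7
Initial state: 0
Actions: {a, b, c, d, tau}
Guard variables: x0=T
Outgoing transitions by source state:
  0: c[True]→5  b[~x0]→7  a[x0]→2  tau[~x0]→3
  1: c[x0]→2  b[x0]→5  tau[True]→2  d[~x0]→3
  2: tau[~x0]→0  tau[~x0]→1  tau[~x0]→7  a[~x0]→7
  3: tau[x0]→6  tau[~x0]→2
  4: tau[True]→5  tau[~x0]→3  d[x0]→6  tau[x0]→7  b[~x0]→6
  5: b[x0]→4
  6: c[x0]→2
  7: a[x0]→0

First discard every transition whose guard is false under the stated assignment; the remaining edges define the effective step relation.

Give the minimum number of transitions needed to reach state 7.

Answer: 3

Trace:
BFS to 7:
  depth 0: {0}
  depth 1: {2,5}
  depth 2: {4}
  depth 3: {6,7}
depth(7)=3, e.g. c·b·tau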